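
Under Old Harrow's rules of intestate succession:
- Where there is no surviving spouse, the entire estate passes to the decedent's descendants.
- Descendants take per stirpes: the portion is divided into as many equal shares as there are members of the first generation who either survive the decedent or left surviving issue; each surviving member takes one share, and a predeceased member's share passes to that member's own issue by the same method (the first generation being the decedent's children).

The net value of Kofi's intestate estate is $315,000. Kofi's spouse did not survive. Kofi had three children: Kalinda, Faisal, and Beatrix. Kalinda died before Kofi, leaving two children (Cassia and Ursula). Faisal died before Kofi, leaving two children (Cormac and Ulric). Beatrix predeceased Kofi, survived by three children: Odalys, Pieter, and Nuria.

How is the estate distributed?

Cassia: $52,500; Ursula: $52,500; Cormac: $52,500; Ulric: $52,500; Odalys: $35,000; Pieter: $35,000; Nuria: $35,000

The entire $315,000 passes to the descendants.
That amount ($315,000) is divided into 3 shares of $105,000: Kalinda's $105,000 share passes to Kalinda's issue; Faisal's $105,000 share passes to Faisal's issue; Beatrix's $105,000 share passes to Beatrix's issue.
Kalinda's share ($105,000) is divided into 2 shares of $52,500: Cassia and Ursula each take $52,500.
Faisal's share ($105,000) is divided into 2 shares of $52,500: Cormac and Ulric each take $52,500.
Beatrix's share ($105,000) is divided into 3 shares of $35,000: Odalys, Pieter, and Nuria each take $35,000.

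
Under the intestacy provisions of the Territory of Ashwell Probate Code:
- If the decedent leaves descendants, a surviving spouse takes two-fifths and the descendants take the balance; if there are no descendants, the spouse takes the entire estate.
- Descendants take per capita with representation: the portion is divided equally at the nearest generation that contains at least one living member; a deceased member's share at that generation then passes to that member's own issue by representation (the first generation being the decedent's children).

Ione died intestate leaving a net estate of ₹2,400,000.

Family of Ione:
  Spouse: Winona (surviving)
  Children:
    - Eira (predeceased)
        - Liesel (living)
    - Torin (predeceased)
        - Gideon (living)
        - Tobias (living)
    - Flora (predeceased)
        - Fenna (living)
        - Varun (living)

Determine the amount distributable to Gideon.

Winona takes two-fifths of ₹2,400,000 = ₹960,000. The remaining ₹1,440,000 passes to the descendants.
No child survives, so the initial division is made at the grandchildren's generation.
The descendants' portion (₹1,440,000) is divided into 5 shares of ₹288,000: Liesel, Gideon, Tobias, Fenna, and Varun each take ₹288,000.

Gideon receives ₹288,000.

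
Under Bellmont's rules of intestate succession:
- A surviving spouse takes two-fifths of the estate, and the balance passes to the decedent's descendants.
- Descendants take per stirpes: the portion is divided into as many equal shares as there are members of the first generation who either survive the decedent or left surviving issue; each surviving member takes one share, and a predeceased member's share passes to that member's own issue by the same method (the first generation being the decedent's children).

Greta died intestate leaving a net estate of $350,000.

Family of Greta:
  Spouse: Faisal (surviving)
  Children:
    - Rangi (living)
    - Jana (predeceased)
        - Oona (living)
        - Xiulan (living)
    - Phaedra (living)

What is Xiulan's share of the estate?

Faisal takes two-fifths of $350,000 = $140,000. The remaining $210,000 passes to the descendants.
The descendants' portion ($210,000) is divided into 3 shares of $70,000: Rangi and Phaedra each take $70,000; Jana's $70,000 share passes to Jana's issue.
Jana's share ($70,000) is divided into 2 shares of $35,000: Oona and Xiulan each take $35,000.

Xiulan receives $35,000.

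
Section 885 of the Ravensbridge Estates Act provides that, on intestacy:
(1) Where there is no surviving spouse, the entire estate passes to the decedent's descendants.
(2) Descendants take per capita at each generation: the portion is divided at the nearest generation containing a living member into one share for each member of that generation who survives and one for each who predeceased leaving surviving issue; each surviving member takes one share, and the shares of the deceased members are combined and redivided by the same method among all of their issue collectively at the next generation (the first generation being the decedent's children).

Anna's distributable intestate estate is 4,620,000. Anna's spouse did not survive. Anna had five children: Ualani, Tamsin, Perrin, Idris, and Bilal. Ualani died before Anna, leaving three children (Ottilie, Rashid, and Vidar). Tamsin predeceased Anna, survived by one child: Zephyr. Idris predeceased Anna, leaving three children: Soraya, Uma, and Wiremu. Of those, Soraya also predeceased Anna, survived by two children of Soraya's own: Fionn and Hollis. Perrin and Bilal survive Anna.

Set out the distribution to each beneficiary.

The entire 4,620,000 passes to the descendants.
That amount (4,620,000) is divided at the children's generation into 5 shares of 924,000. Perrin and Bilal each take 924,000. The 3 shares of the deceased (Ualani, Tamsin, and Idris) are combined into a pool of 2,772,000.
That pool (2,772,000) is divided at the grandchildren's generation into 7 shares of 396,000. Ottilie, Rashid, Vidar, Zephyr, Uma, and Wiremu each take 396,000. The remaining share for the deceased Soraya (396,000) is carried to the next generation.
That pool (396,000) is divided at the great-grandchildren's generation equally among Fionn and Hollis: 198,000 each.

Ottilie: 396,000; Rashid: 396,000; Vidar: 396,000; Zephyr: 396,000; Perrin: 924,000; Fionn: 198,000; Hollis: 198,000; Uma: 396,000; Wiremu: 396,000; Bilal: 924,000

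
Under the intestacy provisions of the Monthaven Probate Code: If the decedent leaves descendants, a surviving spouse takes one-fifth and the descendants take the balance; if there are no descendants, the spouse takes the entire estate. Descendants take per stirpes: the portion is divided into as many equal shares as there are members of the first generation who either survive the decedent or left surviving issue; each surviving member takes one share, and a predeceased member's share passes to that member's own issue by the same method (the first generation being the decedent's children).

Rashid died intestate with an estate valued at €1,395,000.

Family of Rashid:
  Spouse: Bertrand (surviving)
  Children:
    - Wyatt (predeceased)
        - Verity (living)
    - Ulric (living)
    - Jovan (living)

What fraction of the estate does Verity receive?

Verity receives 4/15 of the estate.

Bertrand takes one-fifth of €1,395,000 = €279,000. The remaining €1,116,000 passes to the descendants.
The descendants' portion (€1,116,000) is divided into 3 shares of €372,000: Ulric and Jovan each take €372,000; Wyatt's €372,000 share passes to Wyatt's issue.
Wyatt's share (€372,000) passes entirely to Verity.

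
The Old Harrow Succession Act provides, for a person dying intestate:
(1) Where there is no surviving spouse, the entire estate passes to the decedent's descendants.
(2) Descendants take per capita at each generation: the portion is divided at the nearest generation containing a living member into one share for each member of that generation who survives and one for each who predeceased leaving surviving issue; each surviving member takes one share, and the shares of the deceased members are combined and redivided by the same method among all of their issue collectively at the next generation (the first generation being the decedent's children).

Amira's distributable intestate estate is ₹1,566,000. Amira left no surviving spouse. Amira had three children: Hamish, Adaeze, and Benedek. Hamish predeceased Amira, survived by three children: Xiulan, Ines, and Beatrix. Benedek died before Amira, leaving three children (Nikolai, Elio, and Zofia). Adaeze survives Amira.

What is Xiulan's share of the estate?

Xiulan receives ₹174,000.

The entire ₹1,566,000 passes to the descendants.
That amount (₹1,566,000) is divided at the children's generation into 3 shares of ₹522,000. Adaeze takes ₹522,000. The 2 shares of the deceased (Hamish and Benedek) are combined into a pool of ₹1,044,000.
That pool (₹1,044,000) is divided at the grandchildren's generation equally among Xiulan, Ines, Beatrix, Nikolai, Elio, and Zofia: ₹174,000 each.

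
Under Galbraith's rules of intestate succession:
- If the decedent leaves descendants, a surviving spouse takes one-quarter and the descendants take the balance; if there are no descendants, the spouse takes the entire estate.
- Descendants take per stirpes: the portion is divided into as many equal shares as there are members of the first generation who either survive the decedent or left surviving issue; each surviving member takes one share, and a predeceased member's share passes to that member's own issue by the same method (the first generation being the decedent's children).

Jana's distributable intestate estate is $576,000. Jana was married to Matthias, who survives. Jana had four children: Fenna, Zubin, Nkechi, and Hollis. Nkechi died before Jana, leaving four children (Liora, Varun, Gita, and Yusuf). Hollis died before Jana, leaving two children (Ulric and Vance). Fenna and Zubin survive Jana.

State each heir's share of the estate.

Matthias: $144,000; Fenna: $108,000; Zubin: $108,000; Liora: $27,000; Varun: $27,000; Gita: $27,000; Yusuf: $27,000; Ulric: $54,000; Vance: $54,000

Matthias takes one-quarter of $576,000 = $144,000. The remaining $432,000 passes to the descendants.
The descendants' portion ($432,000) is divided into 4 shares of $108,000: Fenna and Zubin each take $108,000; Nkechi's $108,000 share passes to Nkechi's issue; Hollis's $108,000 share passes to Hollis's issue.
Nkechi's share ($108,000) is divided into 4 shares of $27,000: Liora, Varun, Gita, and Yusuf each take $27,000.
Hollis's share ($108,000) is divided into 2 shares of $54,000: Ulric and Vance each take $54,000.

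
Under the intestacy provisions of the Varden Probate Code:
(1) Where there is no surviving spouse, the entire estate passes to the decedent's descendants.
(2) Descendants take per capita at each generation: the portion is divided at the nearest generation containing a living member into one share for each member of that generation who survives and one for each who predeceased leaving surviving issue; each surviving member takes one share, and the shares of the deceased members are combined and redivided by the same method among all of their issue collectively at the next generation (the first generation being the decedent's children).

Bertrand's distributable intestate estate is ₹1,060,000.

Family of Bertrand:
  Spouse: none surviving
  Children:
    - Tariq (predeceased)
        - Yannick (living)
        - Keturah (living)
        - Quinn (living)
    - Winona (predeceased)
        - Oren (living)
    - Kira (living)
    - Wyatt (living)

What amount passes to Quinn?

The entire ₹1,060,000 passes to the descendants.
That amount (₹1,060,000) is divided at the children's generation into 4 shares of ₹265,000. Kira and Wyatt each take ₹265,000. The 2 shares of the deceased (Tariq and Winona) are combined into a pool of ₹530,000.
That pool (₹530,000) is divided at the grandchildren's generation equally among Yannick, Keturah, Quinn, and Oren: ₹132,500 each.

Quinn receives ₹132,500.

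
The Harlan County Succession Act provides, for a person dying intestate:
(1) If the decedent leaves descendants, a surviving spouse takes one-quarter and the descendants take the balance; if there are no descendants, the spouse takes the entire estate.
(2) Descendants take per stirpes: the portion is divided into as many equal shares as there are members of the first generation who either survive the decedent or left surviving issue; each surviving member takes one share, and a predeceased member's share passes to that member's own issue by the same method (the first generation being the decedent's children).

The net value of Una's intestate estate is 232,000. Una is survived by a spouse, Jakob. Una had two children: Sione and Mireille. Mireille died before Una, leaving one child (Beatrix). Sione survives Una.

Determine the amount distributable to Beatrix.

Jakob takes one-quarter of 232,000 = 58,000. The remaining 174,000 passes to the descendants.
The descendants' portion (174,000) is divided into 2 shares of 87,000: Sione takes 87,000; Mireille's 87,000 share passes to Mireille's issue.
Mireille's share (87,000) passes entirely to Beatrix.

Beatrix receives 87,000.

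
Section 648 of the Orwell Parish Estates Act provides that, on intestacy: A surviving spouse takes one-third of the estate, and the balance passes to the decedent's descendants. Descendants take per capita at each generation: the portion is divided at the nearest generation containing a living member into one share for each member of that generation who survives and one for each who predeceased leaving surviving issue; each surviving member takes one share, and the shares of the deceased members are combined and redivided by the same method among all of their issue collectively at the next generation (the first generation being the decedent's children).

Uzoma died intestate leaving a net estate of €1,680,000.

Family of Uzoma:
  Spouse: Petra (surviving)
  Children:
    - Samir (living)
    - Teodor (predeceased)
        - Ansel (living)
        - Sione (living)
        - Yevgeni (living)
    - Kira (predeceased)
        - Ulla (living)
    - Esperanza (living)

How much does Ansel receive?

Petra takes one-third of €1,680,000 = €560,000. The remaining €1,120,000 passes to the descendants.
The descendants' portion (€1,120,000) is divided at the children's generation into 4 shares of €280,000. Samir and Esperanza each take €280,000. The 2 shares of the deceased (Teodor and Kira) are combined into a pool of €560,000.
That pool (€560,000) is divided at the grandchildren's generation equally among Ansel, Sione, Yevgeni, and Ulla: €140,000 each.

Ansel receives €140,000.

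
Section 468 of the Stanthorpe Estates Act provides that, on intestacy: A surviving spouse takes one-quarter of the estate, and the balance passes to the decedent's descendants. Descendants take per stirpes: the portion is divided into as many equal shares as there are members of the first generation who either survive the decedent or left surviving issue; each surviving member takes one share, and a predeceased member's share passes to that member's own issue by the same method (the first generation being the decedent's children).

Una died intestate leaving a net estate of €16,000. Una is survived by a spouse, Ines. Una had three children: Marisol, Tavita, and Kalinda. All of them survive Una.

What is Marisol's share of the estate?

Marisol receives €4,000.

Ines takes one-quarter of €16,000 = €4,000. The remaining €12,000 passes to the descendants.
The descendants' portion (€12,000) is divided into 3 shares of €4,000: Marisol, Tavita, and Kalinda each take €4,000.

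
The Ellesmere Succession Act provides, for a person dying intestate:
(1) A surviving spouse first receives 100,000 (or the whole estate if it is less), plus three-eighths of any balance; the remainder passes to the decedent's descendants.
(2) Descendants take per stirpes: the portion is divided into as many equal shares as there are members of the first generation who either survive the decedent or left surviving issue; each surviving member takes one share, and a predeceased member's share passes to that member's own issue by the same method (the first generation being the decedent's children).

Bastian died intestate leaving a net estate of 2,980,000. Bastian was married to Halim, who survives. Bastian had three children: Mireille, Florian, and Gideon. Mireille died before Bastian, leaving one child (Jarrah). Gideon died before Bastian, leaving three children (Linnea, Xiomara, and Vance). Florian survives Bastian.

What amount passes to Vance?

Vance receives 200,000.

Halim first takes 100,000, leaving a balance of 2,880,000. Halim then takes three-eighths of the balance (1,080,000), for a total of 1,180,000. The remaining 1,800,000 passes to the descendants.
The descendants' portion (1,800,000) is divided into 3 shares of 600,000: Florian takes 600,000; Mireille's 600,000 share passes to Mireille's issue; Gideon's 600,000 share passes to Gideon's issue.
Mireille's share (600,000) passes entirely to Jarrah.
Gideon's share (600,000) is divided into 3 shares of 200,000: Linnea, Xiomara, and Vance each take 200,000.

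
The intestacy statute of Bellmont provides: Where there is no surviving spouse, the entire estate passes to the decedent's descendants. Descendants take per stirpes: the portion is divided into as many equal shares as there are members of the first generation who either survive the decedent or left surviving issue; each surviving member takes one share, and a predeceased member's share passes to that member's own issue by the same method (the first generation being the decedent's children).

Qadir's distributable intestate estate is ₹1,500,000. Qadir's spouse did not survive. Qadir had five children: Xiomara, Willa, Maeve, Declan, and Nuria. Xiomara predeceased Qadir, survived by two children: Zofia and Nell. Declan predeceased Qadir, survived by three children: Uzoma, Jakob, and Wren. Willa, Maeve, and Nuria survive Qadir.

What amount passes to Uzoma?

The entire ₹1,500,000 passes to the descendants.
That amount (₹1,500,000) is divided into 5 shares of ₹300,000: Willa, Maeve, and Nuria each take ₹300,000; Xiomara's ₹300,000 share passes to Xiomara's issue; Declan's ₹300,000 share passes to Declan's issue.
Xiomara's share (₹300,000) is divided into 2 shares of ₹150,000: Zofia and Nell each take ₹150,000.
Declan's share (₹300,000) is divided into 3 shares of ₹100,000: Uzoma, Jakob, and Wren each take ₹100,000.

Uzoma receives ₹100,000.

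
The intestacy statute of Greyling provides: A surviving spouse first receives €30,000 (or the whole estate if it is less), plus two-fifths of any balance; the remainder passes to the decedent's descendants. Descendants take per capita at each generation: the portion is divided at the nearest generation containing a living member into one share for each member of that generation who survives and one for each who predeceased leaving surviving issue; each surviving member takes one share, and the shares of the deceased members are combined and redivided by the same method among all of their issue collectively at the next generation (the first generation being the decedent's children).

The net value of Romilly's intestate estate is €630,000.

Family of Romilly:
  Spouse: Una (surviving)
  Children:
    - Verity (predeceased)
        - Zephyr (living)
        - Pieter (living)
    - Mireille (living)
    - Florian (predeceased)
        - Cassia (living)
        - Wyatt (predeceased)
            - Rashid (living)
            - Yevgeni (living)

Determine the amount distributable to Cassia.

Una first takes €30,000, leaving a balance of €600,000. Una then takes two-fifths of the balance (€240,000), for a total of €270,000. The remaining €360,000 passes to the descendants.
The descendants' portion (€360,000) is divided at the children's generation into 3 shares of €120,000. Mireille takes €120,000. The 2 shares of the deceased (Verity and Florian) are combined into a pool of €240,000.
That pool (€240,000) is divided at the grandchildren's generation into 4 shares of €60,000. Zephyr, Pieter, and Cassia each take €60,000. The remaining share for the deceased Wyatt (€60,000) is carried to the next generation.
That pool (€60,000) is divided at the great-grandchildren's generation equally among Rashid and Yevgeni: €30,000 each.

Cassia receives €60,000.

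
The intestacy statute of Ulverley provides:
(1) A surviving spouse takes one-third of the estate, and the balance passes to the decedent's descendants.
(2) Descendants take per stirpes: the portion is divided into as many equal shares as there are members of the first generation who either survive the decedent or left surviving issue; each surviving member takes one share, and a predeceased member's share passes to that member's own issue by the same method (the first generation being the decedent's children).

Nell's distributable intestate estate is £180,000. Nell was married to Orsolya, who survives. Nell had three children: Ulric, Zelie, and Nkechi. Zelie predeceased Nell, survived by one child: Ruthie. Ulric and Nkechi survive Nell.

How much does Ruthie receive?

Orsolya takes one-third of £180,000 = £60,000. The remaining £120,000 passes to the descendants.
The descendants' portion (£120,000) is divided into 3 shares of £40,000: Ulric and Nkechi each take £40,000; Zelie's £40,000 share passes to Zelie's issue.
Zelie's share (£40,000) passes entirely to Ruthie.

Ruthie receives £40,000.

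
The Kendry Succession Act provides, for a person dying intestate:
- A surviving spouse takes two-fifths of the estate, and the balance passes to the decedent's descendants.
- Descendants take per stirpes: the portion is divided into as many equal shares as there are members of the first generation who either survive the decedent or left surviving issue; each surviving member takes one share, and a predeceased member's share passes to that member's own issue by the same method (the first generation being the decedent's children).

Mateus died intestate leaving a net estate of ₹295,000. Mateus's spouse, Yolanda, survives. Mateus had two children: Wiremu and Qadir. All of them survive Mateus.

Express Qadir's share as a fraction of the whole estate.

Qadir receives 3/10 of the estate.

Yolanda takes two-fifths of ₹295,000 = ₹118,000. The remaining ₹177,000 passes to the descendants.
The descendants' portion (₹177,000) is divided into 2 shares of ₹88,500: Wiremu and Qadir each take ₹88,500.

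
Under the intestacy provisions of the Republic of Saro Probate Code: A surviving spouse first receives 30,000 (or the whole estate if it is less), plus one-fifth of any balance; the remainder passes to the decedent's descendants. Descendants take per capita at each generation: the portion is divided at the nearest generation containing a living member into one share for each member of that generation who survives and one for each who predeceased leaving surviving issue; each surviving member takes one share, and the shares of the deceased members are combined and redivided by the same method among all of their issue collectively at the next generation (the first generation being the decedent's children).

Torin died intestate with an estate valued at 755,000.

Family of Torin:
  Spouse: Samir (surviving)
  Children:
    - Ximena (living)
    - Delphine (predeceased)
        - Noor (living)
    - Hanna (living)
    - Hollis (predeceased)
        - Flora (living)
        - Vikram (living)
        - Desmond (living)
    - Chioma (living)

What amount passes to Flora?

Flora receives 58,000.

Samir first takes 30,000, leaving a balance of 725,000. Samir then takes one-fifth of the balance (145,000), for a total of 175,000. The remaining 580,000 passes to the descendants.
The descendants' portion (580,000) is divided at the children's generation into 5 shares of 116,000. Ximena, Hanna, and Chioma each take 116,000. The 2 shares of the deceased (Delphine and Hollis) are combined into a pool of 232,000.
That pool (232,000) is divided at the grandchildren's generation equally among Noor, Flora, Vikram, and Desmond: 58,000 each.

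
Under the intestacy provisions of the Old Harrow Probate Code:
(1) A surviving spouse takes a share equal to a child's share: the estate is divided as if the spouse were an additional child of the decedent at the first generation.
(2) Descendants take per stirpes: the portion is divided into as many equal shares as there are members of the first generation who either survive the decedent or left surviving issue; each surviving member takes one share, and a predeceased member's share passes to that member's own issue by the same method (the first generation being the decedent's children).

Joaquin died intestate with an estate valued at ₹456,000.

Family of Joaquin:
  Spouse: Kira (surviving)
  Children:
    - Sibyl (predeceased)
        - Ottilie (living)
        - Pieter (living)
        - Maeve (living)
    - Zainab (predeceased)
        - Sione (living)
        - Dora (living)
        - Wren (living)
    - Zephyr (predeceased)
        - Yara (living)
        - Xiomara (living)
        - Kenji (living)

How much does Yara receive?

The spouse counts as an additional share at the children's level, so there are 4 primary shares of ₹114,000. Kira takes one such share (₹114,000).
The children's combined portion (₹342,000) is divided into 3 shares of ₹114,000: Sibyl's ₹114,000 share passes to Sibyl's issue; Zainab's ₹114,000 share passes to Zainab's issue; Zephyr's ₹114,000 share passes to Zephyr's issue.
Sibyl's share (₹114,000) is divided into 3 shares of ₹38,000: Ottilie, Pieter, and Maeve each take ₹38,000.
Zainab's share (₹114,000) is divided into 3 shares of ₹38,000: Sione, Dora, and Wren each take ₹38,000.
Zephyr's share (₹114,000) is divided into 3 shares of ₹38,000: Yara, Xiomara, and Kenji each take ₹38,000.

Yara receives ₹38,000.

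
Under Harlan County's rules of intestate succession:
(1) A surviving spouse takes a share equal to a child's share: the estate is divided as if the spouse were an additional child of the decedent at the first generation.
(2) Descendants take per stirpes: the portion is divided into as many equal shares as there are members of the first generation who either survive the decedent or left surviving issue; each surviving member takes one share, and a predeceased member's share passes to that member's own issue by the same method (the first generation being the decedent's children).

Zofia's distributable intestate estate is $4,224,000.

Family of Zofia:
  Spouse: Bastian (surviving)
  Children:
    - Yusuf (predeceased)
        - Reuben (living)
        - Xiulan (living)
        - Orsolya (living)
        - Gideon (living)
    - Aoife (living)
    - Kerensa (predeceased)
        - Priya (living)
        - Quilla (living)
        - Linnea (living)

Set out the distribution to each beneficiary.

Bastian: $1,056,000; Reuben: $264,000; Xiulan: $264,000; Orsolya: $264,000; Gideon: $264,000; Aoife: $1,056,000; Priya: $352,000; Quilla: $352,000; Linnea: $352,000

The spouse counts as an additional share at the children's level, so there are 4 primary shares of $1,056,000. Bastian takes one such share ($1,056,000).
The children's combined portion ($3,168,000) is divided into 3 shares of $1,056,000: Aoife takes $1,056,000; Yusuf's $1,056,000 share passes to Yusuf's issue; Kerensa's $1,056,000 share passes to Kerensa's issue.
Yusuf's share ($1,056,000) is divided into 4 shares of $264,000: Reuben, Xiulan, Orsolya, and Gideon each take $264,000.
Kerensa's share ($1,056,000) is divided into 3 shares of $352,000: Priya, Quilla, and Linnea each take $352,000.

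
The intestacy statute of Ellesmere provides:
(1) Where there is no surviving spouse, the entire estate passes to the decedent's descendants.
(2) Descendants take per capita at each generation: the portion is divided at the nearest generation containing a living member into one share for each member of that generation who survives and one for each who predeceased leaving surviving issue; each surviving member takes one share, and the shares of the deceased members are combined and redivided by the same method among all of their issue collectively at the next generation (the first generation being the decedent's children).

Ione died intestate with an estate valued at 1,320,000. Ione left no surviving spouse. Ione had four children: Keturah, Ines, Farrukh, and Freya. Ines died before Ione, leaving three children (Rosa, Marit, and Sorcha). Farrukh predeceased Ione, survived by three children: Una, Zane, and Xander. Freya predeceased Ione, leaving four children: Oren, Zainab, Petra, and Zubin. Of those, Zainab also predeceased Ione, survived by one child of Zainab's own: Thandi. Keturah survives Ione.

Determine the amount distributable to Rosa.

Rosa receives 99,000.

The entire 1,320,000 passes to the descendants.
That amount (1,320,000) is divided at the children's generation into 4 shares of 330,000. Keturah takes 330,000. The 3 shares of the deceased (Ines, Farrukh, and Freya) are combined into a pool of 990,000.
That pool (990,000) is divided at the grandchildren's generation into 10 shares of 99,000. Rosa, Marit, Sorcha, Una, Zane, Xander, Oren, Petra, and Zubin each take 99,000. The remaining share for the deceased Zainab (99,000) is carried to the next generation.
That pool (99,000) passes entirely to Thandi, the sole taker at the great-grandchildren's generation.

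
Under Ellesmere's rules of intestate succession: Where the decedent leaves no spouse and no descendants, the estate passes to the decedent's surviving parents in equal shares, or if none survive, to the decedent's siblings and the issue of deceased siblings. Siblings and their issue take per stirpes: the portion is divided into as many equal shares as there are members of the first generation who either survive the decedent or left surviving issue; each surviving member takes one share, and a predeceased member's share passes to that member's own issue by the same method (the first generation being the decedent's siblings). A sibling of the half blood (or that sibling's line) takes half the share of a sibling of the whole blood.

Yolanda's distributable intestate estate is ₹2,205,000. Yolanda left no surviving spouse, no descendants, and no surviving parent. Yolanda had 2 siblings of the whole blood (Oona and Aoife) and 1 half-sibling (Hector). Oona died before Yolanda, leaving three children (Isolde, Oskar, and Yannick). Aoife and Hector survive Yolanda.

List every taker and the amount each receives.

The entire ₹2,205,000 passes to the siblings and their issue.
Counting each half-blood sibling's line as half a unit, there are 5/2 units in ₹2,205,000, so one unit is ₹882,000. Whole-blood lines (Oona and Aoife) take ₹882,000 each; half-blood lines (Hector) take ₹441,000 each.
Oona's share (₹882,000) is divided into 3 shares of ₹294,000: Isolde, Oskar, and Yannick each take ₹294,000.

Isolde: ₹294,000; Oskar: ₹294,000; Yannick: ₹294,000; Aoife: ₹882,000; Hector: ₹441,000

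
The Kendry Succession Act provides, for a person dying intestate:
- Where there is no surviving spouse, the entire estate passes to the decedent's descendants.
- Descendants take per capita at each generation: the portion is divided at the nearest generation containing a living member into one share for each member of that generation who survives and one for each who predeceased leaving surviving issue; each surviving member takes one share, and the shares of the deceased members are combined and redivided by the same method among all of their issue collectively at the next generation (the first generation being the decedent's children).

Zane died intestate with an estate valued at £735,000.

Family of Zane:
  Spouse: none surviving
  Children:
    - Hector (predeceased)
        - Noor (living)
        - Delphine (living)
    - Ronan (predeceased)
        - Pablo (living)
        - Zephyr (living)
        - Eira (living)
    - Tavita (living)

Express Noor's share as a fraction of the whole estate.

The entire £735,000 passes to the descendants.
That amount (£735,000) is divided at the children's generation into 3 shares of £245,000. Tavita takes £245,000. The 2 shares of the deceased (Hector and Ronan) are combined into a pool of £490,000.
That pool (£490,000) is divided at the grandchildren's generation equally among Noor, Delphine, Pablo, Zephyr, and Eira: £98,000 each.

Noor receives 2/15 of the estate.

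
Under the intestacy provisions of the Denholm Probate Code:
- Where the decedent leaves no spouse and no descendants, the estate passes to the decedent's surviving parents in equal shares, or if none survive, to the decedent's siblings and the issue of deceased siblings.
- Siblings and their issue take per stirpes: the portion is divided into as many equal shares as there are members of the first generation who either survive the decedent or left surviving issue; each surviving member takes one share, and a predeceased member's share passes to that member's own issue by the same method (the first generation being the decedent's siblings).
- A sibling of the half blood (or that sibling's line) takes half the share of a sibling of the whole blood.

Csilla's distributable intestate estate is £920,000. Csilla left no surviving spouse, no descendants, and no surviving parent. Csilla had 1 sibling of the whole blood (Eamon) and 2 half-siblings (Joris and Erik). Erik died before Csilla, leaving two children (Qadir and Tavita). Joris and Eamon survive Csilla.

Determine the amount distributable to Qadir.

The entire £920,000 passes to the siblings and their issue.
Counting each half-blood sibling's line as half a unit, there are 2 units in £920,000, so one unit is £460,000. Whole-blood lines (Eamon) take £460,000 each; half-blood lines (Joris and Erik) take £230,000 each.
Erik's share (£230,000) is divided into 2 shares of £115,000: Qadir and Tavita each take £115,000.

Qadir receives £115,000.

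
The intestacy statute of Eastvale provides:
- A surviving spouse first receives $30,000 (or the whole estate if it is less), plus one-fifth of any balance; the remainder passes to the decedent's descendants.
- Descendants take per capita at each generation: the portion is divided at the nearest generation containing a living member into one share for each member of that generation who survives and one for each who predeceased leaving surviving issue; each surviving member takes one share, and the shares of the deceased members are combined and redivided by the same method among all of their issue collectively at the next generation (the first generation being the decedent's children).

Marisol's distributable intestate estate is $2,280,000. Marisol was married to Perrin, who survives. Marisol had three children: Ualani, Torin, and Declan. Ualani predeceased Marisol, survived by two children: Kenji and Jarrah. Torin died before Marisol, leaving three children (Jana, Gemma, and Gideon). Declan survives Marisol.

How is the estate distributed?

Perrin: $480,000; Kenji: $240,000; Jarrah: $240,000; Jana: $240,000; Gemma: $240,000; Gideon: $240,000; Declan: $600,000

Perrin first takes $30,000, leaving a balance of $2,250,000. Perrin then takes one-fifth of the balance ($450,000), for a total of $480,000. The remaining $1,800,000 passes to the descendants.
The descendants' portion ($1,800,000) is divided at the children's generation into 3 shares of $600,000. Declan takes $600,000. The 2 shares of the deceased (Ualani and Torin) are combined into a pool of $1,200,000.
That pool ($1,200,000) is divided at the grandchildren's generation equally among Kenji, Jarrah, Jana, Gemma, and Gideon: $240,000 each.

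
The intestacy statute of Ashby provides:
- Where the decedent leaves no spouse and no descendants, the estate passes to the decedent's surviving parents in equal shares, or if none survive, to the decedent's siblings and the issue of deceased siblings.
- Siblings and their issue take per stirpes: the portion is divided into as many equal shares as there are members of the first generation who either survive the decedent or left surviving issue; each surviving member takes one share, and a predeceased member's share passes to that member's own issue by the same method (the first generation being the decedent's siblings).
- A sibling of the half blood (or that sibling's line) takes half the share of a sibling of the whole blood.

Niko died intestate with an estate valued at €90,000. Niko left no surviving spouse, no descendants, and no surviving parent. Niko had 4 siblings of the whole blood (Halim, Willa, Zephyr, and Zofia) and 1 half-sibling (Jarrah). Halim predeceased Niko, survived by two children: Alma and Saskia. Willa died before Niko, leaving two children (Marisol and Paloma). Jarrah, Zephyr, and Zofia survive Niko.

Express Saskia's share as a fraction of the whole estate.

The entire €90,000 passes to the siblings and their issue.
Counting each half-blood sibling's line as half a unit, there are 9/2 units in €90,000, so one unit is €20,000. Whole-blood lines (Halim, Willa, Zephyr, and Zofia) take €20,000 each; half-blood lines (Jarrah) take €10,000 each.
Halim's share (€20,000) is divided into 2 shares of €10,000: Alma and Saskia each take €10,000.
Willa's share (€20,000) is divided into 2 shares of €10,000: Marisol and Paloma each take €10,000.

Saskia receives 1/9 of the estate.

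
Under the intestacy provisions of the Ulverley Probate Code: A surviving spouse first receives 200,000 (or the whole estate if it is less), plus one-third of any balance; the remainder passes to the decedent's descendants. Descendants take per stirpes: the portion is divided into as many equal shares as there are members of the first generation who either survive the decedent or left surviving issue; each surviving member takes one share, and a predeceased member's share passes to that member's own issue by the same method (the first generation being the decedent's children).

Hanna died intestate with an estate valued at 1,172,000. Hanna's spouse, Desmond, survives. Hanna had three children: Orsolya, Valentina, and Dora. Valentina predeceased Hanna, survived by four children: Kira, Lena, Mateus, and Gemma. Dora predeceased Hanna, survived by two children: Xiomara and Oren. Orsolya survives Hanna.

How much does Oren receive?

Oren receives 108,000.

Desmond first takes 200,000, leaving a balance of 972,000. Desmond then takes one-third of the balance (324,000), for a total of 524,000. The remaining 648,000 passes to the descendants.
The descendants' portion (648,000) is divided into 3 shares of 216,000: Orsolya takes 216,000; Valentina's 216,000 share passes to Valentina's issue; Dora's 216,000 share passes to Dora's issue.
Valentina's share (216,000) is divided into 4 shares of 54,000: Kira, Lena, Mateus, and Gemma each take 54,000.
Dora's share (216,000) is divided into 2 shares of 108,000: Xiomara and Oren each take 108,000.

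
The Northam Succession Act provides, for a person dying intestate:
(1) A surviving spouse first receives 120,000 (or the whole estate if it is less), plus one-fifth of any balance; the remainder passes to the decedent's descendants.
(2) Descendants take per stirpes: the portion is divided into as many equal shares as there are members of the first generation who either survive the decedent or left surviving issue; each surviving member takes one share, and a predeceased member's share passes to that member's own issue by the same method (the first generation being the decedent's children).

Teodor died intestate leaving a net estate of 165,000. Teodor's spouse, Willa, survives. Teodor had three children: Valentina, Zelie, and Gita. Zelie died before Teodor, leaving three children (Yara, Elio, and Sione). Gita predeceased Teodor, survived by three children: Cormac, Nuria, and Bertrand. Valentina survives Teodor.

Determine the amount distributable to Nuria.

Willa first takes 120,000, leaving a balance of 45,000. Willa then takes one-fifth of the balance (9,000), for a total of 129,000. The remaining 36,000 passes to the descendants.
The descendants' portion (36,000) is divided into 3 shares of 12,000: Valentina takes 12,000; Zelie's 12,000 share passes to Zelie's issue; Gita's 12,000 share passes to Gita's issue.
Zelie's share (12,000) is divided into 3 shares of 4,000: Yara, Elio, and Sione each take 4,000.
Gita's share (12,000) is divided into 3 shares of 4,000: Cormac, Nuria, and Bertrand each take 4,000.

Nuria receives 4,000.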